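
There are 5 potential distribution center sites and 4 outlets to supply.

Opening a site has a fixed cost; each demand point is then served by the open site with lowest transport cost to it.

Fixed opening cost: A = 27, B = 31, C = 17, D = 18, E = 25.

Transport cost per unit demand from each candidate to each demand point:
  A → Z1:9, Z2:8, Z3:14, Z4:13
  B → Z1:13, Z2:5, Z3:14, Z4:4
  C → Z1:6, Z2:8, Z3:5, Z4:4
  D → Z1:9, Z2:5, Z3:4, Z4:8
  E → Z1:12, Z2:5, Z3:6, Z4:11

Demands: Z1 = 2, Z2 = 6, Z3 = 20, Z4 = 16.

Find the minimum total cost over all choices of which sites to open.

221

Open {C, D}: assign each demand point to its cheapest open site.
  Z1→C 2×6=12, Z2→D 6×5=30, Z3→D 20×4=80, Z4→C 16×4=64
  transport cost 186, fixed 35 → total 221.
Compare {C}: transport cost 224 + fixed 17 = 241.
Compare {B, D}: transport cost 192 + fixed 49 = 241.
Compare {C, D, E}: transport cost 186 + fixed 60 = 246.
All other subsets cost ≥ 241. Minimum total cost: 221.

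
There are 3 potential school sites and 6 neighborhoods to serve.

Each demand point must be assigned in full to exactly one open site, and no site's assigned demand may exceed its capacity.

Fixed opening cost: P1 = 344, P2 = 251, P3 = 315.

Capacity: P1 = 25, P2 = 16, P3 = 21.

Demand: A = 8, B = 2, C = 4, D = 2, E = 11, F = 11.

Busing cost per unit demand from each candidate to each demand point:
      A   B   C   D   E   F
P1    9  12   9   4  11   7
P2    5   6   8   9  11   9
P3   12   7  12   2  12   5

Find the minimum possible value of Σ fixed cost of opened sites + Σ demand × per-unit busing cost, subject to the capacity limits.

885

Open {P1, P2}; cheapest assignment that respects the capacities:
  P1 (cap 25, load 24): D, E, F — cost 2×4 + 11×11 + 11×7 = 206
  P2 (cap 16, load 14): A, B, C — cost 8×5 + 2×6 + 4×8 = 84
  Shipping 290, fixed 595 → total 885.
  Any other capacity-feasible assignment to {P1, P2} ships for at least 290.
Compare {P1, P3}: its best feasible assignment gives total 961.
Compare {P1, P2, P3}: its best feasible assignment gives total 1174.
Every other set of open sites that can feasibly serve all demand totals ≥ 961 even under its best assignment. Minimum: 885.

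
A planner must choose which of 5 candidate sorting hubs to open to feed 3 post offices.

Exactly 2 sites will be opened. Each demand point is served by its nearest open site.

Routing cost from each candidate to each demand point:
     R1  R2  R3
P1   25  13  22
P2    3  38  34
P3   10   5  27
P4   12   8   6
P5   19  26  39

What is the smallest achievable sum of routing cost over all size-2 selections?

17

Open {P2, P4}.
  R1→P2 3, R2→P4 8, R3→P4 6  ⇒ total 17.
Compare {P3, P4}: total 21.
Compare {P1, P4}: total 26.
No size-2 selection does better; minimum is 17.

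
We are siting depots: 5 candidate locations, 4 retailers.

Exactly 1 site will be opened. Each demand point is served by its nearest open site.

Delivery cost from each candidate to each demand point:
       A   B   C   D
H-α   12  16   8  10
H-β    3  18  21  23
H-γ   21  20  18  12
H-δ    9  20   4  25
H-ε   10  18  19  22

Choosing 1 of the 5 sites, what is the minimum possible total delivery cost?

46

Open {H-α}.
  A→H-α 12, B→H-α 16, C→H-α 8, D→H-α 10  ⇒ total 46.
Compare {H-δ}: total 58.
Compare {H-β}: total 65.
No size-1 selection does better; minimum is 46.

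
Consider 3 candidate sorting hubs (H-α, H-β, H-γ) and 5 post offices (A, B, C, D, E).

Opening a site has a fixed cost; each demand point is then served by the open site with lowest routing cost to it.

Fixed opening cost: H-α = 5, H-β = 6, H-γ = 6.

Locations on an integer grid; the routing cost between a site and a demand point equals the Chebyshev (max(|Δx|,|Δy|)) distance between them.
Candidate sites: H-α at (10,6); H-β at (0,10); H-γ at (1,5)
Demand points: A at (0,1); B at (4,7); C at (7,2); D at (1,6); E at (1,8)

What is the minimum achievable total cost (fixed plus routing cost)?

Open {H-γ}: assign each demand point to its cheapest open site.
  A→H-γ 4, B→H-γ 3, C→H-γ 6, D→H-γ 1, E→H-γ 3
  routing cost 17, fixed 6 → total 23.
Compare {H-α, H-γ}: routing cost 15 + fixed 11 = 26.
Compare {H-β, H-γ}: routing cost 16 + fixed 12 = 28.
Compare {H-α, H-β, H-γ}: routing cost 14 + fixed 17 = 31.
All other subsets cost ≥ 26. Minimum total cost: 23.

23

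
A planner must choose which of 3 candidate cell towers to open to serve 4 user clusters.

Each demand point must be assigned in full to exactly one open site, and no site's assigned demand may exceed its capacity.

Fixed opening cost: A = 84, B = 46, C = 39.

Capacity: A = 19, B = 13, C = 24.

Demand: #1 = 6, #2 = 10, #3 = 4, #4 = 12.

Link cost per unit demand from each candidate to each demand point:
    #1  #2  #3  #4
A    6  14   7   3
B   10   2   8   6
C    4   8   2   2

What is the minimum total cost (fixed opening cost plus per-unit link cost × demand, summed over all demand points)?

Open {B, C}; cheapest assignment that respects the capacities:
  B (cap 13, load 10): #2 — cost 10×2 = 20
  C (cap 24, load 22): #1, #3, #4 — cost 6×4 + 4×2 + 12×2 = 56
  Shipping 76, fixed 85 → total 161.
  Any other capacity-feasible assignment to {B, C} ships for at least 76.
Compare {A, B, C}: its best feasible assignment gives total 245.
Compare {A, C}: its best feasible assignment gives total 271.
Every other set of open sites that can feasibly serve all demand totals ≥ 245 even under its best assignment. Minimum: 161.

161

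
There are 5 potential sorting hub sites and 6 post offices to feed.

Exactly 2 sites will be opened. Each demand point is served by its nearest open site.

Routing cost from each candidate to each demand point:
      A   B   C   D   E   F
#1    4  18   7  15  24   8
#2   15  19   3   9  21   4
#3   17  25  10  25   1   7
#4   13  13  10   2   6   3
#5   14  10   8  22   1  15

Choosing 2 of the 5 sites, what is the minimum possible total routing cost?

Open {#1, #4}.
  A→#1 4, B→#4 13, C→#1 7, D→#4 2, E→#4 6, F→#4 3  ⇒ total 35.
Compare {#4, #5}: total 37.
Compare {#2, #4}: total 40.
No size-2 selection does better; minimum is 35.

35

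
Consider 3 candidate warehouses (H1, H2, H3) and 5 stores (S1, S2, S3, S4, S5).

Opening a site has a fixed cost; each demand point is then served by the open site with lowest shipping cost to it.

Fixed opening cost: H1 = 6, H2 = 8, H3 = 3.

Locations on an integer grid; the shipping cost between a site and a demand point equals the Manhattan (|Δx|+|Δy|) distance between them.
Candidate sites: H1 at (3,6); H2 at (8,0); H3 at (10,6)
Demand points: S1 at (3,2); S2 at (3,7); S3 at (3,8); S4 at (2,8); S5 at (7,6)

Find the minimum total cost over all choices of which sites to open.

Open {H1}: assign each demand point to its cheapest open site.
  S1→H1 4, S2→H1 1, S3→H1 2, S4→H1 3, S5→H1 4
  shipping cost 14, fixed 6 → total 20.
Compare {H1, H3}: shipping cost 13 + fixed 9 = 22.
Compare {H1, H2}: shipping cost 14 + fixed 14 = 28.
Compare {H1, H2, H3}: shipping cost 13 + fixed 17 = 30.
All other subsets cost ≥ 22. Minimum total cost: 20.

20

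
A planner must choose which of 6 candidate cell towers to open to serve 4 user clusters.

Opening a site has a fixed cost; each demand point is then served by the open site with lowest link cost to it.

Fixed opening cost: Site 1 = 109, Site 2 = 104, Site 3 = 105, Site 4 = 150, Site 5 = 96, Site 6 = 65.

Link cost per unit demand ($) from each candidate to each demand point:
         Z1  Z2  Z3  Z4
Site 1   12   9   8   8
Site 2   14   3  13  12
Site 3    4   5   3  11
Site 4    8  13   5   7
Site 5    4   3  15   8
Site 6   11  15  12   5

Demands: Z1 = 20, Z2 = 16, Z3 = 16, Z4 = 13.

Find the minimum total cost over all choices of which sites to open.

443

Open {Site 3, Site 6}: assign each demand point to its cheapest open site.
  Z1→Site 3 20×4=80, Z2→Site 3 16×5=80, Z3→Site 3 16×3=48, Z4→Site 6 13×5=65
  link cost 273, fixed 170 → total 443.
Compare {Site 3}: link cost 351 + fixed 105 = 456.
Compare {Site 3, Site 5}: link cost 280 + fixed 201 = 481.
Compare {Site 3, Site 5, Site 6}: link cost 241 + fixed 266 = 507.
All other subsets cost ≥ 456. Minimum total cost: 443.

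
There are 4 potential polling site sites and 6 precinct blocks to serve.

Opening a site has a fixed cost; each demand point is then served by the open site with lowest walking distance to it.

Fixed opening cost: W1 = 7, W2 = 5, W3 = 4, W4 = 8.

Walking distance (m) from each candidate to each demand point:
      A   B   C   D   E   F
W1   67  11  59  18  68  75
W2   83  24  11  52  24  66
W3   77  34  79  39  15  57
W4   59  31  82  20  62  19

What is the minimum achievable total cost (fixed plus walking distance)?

Open {W1, W2, W3, W4}: assign each demand point to its cheapest open site.
  A→W4 59, B→W1 11, C→W2 11, D→W1 18, E→W3 15, F→W4 19
  walking distance 133, fixed 24 → total 157.
Compare {W1, W2, W4}: walking distance 142 + fixed 20 = 162.
Compare {W2, W3, W4}: walking distance 148 + fixed 17 = 165.
Compare {W2, W4}: walking distance 157 + fixed 13 = 170.
All other subsets cost ≥ 162. Minimum total cost: 157.

157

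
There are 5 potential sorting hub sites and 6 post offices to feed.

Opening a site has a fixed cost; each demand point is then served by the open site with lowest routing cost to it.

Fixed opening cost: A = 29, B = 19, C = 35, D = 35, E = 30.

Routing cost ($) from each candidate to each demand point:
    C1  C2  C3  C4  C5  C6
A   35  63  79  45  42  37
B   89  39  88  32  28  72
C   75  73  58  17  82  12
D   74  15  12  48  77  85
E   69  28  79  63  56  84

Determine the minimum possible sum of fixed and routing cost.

232

Open {A, C, D}: assign each demand point to its cheapest open site.
  C1→A 35, C2→D 15, C3→D 12, C4→C 17, C5→A 42, C6→C 12
  routing cost 133, fixed 99 → total 232.
Compare {A, B, C, D}: routing cost 119 + fixed 118 = 237.
Compare {A, B, D}: routing cost 159 + fixed 83 = 242.
Compare {B, C, D}: routing cost 158 + fixed 89 = 247.
All other subsets cost ≥ 237. Minimum total cost: 232.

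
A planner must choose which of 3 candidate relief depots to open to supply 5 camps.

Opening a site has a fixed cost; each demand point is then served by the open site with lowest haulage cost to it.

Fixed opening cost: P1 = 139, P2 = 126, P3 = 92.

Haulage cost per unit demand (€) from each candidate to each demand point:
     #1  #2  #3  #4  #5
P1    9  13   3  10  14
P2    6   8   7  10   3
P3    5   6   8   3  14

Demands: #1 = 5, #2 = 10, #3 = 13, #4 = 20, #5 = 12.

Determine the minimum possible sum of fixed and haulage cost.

490

Open {P2, P3}: assign each demand point to its cheapest open site.
  #1→P3 5×5=25, #2→P3 10×6=60, #3→P2 13×7=91, #4→P3 20×3=60, #5→P2 12×3=36
  haulage cost 272, fixed 218 → total 490.
Compare {P3}: haulage cost 417 + fixed 92 = 509.
Compare {P2}: haulage cost 437 + fixed 126 = 563.
Compare {P1, P2, P3}: haulage cost 220 + fixed 357 = 577.
All other subsets cost ≥ 509. Minimum total cost: 490.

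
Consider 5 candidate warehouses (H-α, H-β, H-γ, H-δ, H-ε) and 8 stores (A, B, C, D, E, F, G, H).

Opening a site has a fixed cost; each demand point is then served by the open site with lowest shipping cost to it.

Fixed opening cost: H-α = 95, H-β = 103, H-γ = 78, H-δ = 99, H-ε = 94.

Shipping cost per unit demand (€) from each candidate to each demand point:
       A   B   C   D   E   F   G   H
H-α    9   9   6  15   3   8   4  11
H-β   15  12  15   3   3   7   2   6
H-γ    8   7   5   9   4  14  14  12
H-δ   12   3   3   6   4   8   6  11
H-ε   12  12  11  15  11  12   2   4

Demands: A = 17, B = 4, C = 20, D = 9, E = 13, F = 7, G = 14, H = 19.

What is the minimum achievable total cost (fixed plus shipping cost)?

702

Open {H-β, H-γ}: assign each demand point to its cheapest open site.
  A→H-γ 17×8=136, B→H-γ 4×7=28, C→H-γ 20×5=100, D→H-β 9×3=27, E→H-β 13×3=39, F→H-β 7×7=49, G→H-β 14×2=28, H→H-β 19×6=114
  shipping cost 521, fixed 181 → total 702.
Compare {H-β, H-δ}: shipping cost 533 + fixed 202 = 735.
Compare {H-δ, H-ε}: shipping cost 542 + fixed 193 = 735.
Compare {H-β, H-γ, H-δ}: shipping cost 465 + fixed 280 = 745.
All other subsets cost ≥ 735. Minimum total cost: 702.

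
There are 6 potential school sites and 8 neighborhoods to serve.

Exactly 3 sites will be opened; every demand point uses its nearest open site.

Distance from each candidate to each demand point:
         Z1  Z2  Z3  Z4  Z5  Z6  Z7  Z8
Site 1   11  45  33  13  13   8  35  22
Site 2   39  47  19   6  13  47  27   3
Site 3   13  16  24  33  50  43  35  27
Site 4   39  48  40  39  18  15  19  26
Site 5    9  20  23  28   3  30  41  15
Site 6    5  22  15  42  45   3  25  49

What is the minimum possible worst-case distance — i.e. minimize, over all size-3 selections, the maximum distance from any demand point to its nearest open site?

Open {Site 2, Site 3, Site 4}.
  Farthest demand point is Z3 at distance 19 (to Site 2); all others are ≤ 19.
With {Site 2, Site 4, Site 5} the worst case is 20.
With {Site 1, Site 4, Site 6} the worst case is 22.
No size-3 selection achieves below 19.

19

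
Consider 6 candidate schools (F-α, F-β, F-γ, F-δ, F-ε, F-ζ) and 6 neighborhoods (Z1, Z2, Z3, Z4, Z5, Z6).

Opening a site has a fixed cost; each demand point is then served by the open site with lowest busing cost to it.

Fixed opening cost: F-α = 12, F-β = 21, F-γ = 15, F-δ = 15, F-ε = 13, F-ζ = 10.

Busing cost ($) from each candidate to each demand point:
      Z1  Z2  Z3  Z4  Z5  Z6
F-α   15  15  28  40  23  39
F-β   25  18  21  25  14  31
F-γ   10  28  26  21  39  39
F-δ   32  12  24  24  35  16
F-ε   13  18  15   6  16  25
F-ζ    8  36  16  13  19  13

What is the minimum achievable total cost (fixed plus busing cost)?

99

Open {F-ε, F-ζ}: assign each demand point to its cheapest open site.
  Z1→F-ζ 8, Z2→F-ε 18, Z3→F-ε 15, Z4→F-ε 6, Z5→F-ε 16, Z6→F-ζ 13
  busing cost 76, fixed 23 → total 99.
Compare {F-ε}: busing cost 93 + fixed 13 = 106.
Compare {F-α, F-ζ}: busing cost 84 + fixed 22 = 106.
Compare {F-δ, F-ε}: busing cost 78 + fixed 28 = 106.
All other subsets cost ≥ 106. Minimum total cost: 99.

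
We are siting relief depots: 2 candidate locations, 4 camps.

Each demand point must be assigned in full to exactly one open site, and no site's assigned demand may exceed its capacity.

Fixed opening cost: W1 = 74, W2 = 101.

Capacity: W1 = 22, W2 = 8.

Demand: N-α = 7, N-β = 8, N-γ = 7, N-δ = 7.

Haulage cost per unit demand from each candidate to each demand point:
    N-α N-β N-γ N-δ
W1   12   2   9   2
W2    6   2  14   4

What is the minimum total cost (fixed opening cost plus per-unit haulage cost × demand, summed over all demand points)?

Open {W1, W2}; cheapest assignment that respects the capacities:
  W1 (cap 22, load 22): N-β, N-γ, N-δ — cost 8×2 + 7×9 + 7×2 = 93
  W2 (cap 8, load 7): N-α — cost 7×6 = 42
  Shipping 135, fixed 175 → total 310.
  Any other capacity-feasible assignment to {W1, W2} ships for at least 135.
Total demand is 29 and no other set of sites has combined capacity ≥ 29, so {W1, W2} is the only feasible choice of open sites. Minimum: 310.

310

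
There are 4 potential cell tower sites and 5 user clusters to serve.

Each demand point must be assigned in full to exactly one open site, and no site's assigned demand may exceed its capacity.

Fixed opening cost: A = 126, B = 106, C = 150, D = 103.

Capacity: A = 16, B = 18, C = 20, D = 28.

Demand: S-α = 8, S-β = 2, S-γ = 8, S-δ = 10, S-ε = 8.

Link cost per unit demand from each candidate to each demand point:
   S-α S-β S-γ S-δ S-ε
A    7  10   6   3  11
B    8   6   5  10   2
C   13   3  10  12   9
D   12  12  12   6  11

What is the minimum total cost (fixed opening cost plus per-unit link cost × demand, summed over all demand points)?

Open {B, D}; cheapest assignment that respects the capacities:
  B (cap 18, load 18): S-β, S-γ, S-ε — cost 2×6 + 8×5 + 8×2 = 68
  D (cap 28, load 18): S-α, S-δ — cost 8×12 + 10×6 = 156
  Shipping 224, fixed 209 → total 433.
  Any other capacity-feasible assignment to {B, D} ships for at least 224.
Compare {A, D}: its best feasible assignment gives total 505.
Compare {A, B, D}: its best feasible assignment gives total 519.
Every other set of open sites that can feasibly serve all demand totals ≥ 505 even under its best assignment. Minimum: 433.

433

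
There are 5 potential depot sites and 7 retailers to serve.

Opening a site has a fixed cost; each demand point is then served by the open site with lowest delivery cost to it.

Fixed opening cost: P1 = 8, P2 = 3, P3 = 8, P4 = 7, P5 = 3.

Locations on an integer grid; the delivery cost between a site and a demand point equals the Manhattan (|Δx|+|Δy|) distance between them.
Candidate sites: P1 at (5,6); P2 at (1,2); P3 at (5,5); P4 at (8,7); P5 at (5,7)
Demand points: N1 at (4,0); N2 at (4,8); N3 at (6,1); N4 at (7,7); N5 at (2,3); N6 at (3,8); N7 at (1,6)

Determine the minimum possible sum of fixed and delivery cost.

30

Open {P2, P5}: assign each demand point to its cheapest open site.
  N1→P2 5, N2→P5 2, N3→P2 6, N4→P5 2, N5→P2 2, N6→P5 3, N7→P2 4
  delivery cost 24, fixed 6 → total 30.
Compare {P2, P4, P5}: delivery cost 23 + fixed 13 = 36.
Compare {P5}: delivery cost 34 + fixed 3 = 37.
Compare {P2, P3, P5}: delivery cost 23 + fixed 14 = 37.
All other subsets cost ≥ 36. Minimum total cost: 30.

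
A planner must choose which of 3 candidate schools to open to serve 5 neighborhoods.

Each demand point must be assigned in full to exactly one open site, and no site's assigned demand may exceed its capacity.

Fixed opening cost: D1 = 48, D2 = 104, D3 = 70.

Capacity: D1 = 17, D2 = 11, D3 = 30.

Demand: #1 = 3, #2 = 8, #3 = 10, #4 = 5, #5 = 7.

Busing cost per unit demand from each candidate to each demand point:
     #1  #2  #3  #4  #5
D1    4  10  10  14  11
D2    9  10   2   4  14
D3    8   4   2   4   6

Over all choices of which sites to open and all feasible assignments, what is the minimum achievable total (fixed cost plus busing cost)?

Open {D1, D3}; cheapest assignment that respects the capacities:
  D1 (cap 17, load 3): #1 — cost 3×4 = 12
  D3 (cap 30, load 30): #2, #3, #4, #5 — cost 8×4 + 10×2 + 5×4 + 7×6 = 114
  Shipping 126, fixed 118 → total 244.
  Any other capacity-feasible assignment to {D1, D3} ships for at least 126.
Compare {D2, D3}: its best feasible assignment gives total 312.
Compare {D1, D2, D3}: its best feasible assignment gives total 348.
Every other set of open sites that can feasibly serve all demand totals ≥ 312 even under its best assignment. Minimum: 244.

244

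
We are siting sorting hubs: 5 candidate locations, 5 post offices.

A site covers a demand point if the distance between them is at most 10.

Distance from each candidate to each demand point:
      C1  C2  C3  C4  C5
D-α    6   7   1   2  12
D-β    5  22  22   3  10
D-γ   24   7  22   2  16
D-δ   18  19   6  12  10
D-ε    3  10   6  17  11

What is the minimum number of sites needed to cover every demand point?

2

Coverage sets (demand points within 10 of each site):
  D-α: {C1, C2, C3, C4}
  D-β: {C1, C4, C5}
  D-γ: {C2, C4}
  D-δ: {C3, C5}
  D-ε: {C1, C2, C3}
No single site covers all 5 demand points.
But {D-α, D-β} covers everything, so the minimum is 2.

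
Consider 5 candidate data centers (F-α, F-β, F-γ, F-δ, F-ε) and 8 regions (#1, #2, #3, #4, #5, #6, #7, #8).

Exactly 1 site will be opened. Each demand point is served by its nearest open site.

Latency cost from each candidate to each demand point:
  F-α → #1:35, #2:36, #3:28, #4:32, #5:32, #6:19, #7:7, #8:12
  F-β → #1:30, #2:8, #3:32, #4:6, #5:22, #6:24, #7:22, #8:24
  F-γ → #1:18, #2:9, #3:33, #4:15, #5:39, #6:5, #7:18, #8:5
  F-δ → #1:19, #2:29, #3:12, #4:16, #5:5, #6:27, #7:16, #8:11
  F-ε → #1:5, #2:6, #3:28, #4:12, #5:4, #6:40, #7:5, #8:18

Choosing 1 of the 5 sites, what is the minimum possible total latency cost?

118

Open {F-ε}.
  #1→F-ε 5, #2→F-ε 6, #3→F-ε 28, #4→F-ε 12, #5→F-ε 4, #6→F-ε 40, #7→F-ε 5, #8→F-ε 18  ⇒ total 118.
Compare {F-δ}: total 135.
Compare {F-γ}: total 142.
No size-1 selection does better; minimum is 118.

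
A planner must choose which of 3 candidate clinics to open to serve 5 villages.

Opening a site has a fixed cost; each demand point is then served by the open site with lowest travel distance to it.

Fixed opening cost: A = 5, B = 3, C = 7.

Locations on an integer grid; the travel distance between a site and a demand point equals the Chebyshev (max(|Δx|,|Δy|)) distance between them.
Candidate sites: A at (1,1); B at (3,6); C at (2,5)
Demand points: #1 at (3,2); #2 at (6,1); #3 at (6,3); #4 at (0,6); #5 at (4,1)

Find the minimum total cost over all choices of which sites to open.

Open {B}: assign each demand point to its cheapest open site.
  #1→B 4, #2→B 5, #3→B 3, #4→B 3, #5→B 5
  travel distance 20, fixed 3 → total 23.
Compare {C}: travel distance 17 + fixed 7 = 24.
Compare {A, B}: travel distance 16 + fixed 8 = 24.
Compare {A}: travel distance 20 + fixed 5 = 25.
All other subsets cost ≥ 24. Minimum total cost: 23.

23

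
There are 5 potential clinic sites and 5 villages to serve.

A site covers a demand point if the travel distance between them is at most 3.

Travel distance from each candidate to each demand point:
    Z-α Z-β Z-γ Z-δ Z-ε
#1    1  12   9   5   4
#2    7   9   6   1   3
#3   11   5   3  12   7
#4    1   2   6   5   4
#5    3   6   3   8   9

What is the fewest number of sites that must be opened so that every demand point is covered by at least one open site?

3

Coverage sets (demand points within 3 of each site):
  #1: {Z-α}
  #2: {Z-δ, Z-ε}
  #3: {Z-γ}
  #4: {Z-α, Z-β}
  #5: {Z-α, Z-γ}
No 2 sites suffice: every size-2 union leaves at least one demand point uncovered.
But {#2, #3, #4} covers everything, so the minimum is 3.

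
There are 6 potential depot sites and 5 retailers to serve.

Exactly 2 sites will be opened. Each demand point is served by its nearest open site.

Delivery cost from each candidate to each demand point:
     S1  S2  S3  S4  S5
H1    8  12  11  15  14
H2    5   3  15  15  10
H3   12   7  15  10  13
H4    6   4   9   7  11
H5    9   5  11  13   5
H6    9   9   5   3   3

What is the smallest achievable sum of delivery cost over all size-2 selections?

Open {H2, H6}.
  S1→H2 5, S2→H2 3, S3→H6 5, S4→H6 3, S5→H6 3  ⇒ total 19.
Compare {H4, H6}: total 21.
Compare {H5, H6}: total 25.
No size-2 selection does better; minimum is 19.

19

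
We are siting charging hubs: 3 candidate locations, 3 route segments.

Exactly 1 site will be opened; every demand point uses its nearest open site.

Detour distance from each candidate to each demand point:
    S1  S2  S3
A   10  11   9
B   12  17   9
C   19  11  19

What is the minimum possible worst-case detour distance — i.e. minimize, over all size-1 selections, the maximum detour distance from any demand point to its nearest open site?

11

Open {A}.
  Farthest demand point is S2 at detour distance 11 (to A); all others are ≤ 11.
With {B} the worst case is 17.
With {C} the worst case is 19.
No size-1 selection achieves below 11.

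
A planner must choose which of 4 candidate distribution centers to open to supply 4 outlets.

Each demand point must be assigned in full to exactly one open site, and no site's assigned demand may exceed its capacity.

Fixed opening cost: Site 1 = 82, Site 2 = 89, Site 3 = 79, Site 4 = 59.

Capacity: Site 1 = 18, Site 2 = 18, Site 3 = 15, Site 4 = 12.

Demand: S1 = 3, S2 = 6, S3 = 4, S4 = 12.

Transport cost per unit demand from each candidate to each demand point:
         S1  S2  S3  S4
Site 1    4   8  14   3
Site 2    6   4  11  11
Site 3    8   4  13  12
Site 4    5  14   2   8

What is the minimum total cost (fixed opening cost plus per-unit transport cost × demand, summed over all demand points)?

Open {Site 1, Site 4}; cheapest assignment that respects the capacities:
  Site 1 (cap 18, load 18): S2, S4 — cost 6×8 + 12×3 = 84
  Site 4 (cap 12, load 7): S1, S3 — cost 3×5 + 4×2 = 23
  Shipping 107, fixed 141 → total 248.
  Any other capacity-feasible assignment to {Site 1, Site 4} ships for at least 107.
Compare {Site 1, Site 3}: its best feasible assignment gives total 285.
Compare {Site 1, Site 2}: its best feasible assignment gives total 287.
Every other set of open sites that can feasibly serve all demand totals ≥ 285 even under its best assignment. Minimum: 248.

248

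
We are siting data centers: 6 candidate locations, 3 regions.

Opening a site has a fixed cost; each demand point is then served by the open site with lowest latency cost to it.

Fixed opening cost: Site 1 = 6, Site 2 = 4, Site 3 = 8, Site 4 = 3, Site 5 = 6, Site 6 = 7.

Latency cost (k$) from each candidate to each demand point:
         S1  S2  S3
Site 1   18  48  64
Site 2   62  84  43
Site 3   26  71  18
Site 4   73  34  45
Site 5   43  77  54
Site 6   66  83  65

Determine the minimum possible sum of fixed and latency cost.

87

Open {Site 1, Site 3, Site 4}: assign each demand point to its cheapest open site.
  S1→Site 1 18, S2→Site 4 34, S3→Site 3 18
  latency cost 70, fixed 17 → total 87.
Compare {Site 3, Site 4}: latency cost 78 + fixed 11 = 89.
Compare {Site 1, Site 2, Site 3, Site 4}: latency cost 70 + fixed 21 = 91.
Compare {Site 2, Site 3, Site 4}: latency cost 78 + fixed 15 = 93.
All other subsets cost ≥ 89. Minimum total cost: 87.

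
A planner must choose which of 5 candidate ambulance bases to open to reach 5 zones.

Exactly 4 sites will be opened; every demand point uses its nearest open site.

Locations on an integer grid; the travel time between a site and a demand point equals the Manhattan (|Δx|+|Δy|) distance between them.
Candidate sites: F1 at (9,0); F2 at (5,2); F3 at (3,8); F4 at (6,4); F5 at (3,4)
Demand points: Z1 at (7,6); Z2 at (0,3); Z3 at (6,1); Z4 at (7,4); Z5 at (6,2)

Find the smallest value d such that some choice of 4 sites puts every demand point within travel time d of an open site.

4

Open {F1, F2, F4, F5}.
  Farthest demand point is Z2 at travel time 4 (to F5); all others are ≤ 4.
With {F1, F3, F4, F5} the worst case is 4.
With {F2, F3, F4, F5} the worst case is 4.
No size-4 selection achieves below 4.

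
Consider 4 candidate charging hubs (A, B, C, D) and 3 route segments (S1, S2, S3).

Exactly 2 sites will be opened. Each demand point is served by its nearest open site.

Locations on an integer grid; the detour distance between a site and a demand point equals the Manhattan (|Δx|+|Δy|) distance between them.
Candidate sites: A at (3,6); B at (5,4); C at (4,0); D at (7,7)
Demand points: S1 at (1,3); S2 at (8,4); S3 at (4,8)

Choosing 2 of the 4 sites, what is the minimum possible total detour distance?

Open {A, B}.
  S1→A 5, S2→B 3, S3→A 3  ⇒ total 11.
Compare {A, D}: total 12.
Compare {B, D}: total 12.
No size-2 selection does better; minimum is 11.

11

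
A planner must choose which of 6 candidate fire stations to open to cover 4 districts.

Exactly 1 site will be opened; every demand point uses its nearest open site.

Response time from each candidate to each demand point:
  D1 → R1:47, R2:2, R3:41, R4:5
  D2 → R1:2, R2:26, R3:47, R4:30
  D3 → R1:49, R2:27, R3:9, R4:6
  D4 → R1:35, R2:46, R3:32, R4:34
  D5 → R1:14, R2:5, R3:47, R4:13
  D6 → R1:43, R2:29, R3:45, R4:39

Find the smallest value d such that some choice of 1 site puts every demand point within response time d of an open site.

45

Open {D6}.
  Farthest demand point is R3 at response time 45 (to D6); all others are ≤ 45.
With {D4} the worst case is 46.
With {D1} the worst case is 47.
No size-1 selection achieves below 45.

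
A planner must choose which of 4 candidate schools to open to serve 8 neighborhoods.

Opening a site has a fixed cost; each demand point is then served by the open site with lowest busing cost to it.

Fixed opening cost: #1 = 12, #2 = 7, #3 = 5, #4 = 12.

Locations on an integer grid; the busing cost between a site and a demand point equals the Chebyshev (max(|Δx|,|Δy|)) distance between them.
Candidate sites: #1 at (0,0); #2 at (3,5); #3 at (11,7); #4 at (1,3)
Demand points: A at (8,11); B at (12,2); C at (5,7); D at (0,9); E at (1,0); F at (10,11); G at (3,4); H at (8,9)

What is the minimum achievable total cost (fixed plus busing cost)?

40

Open {#2, #3}: assign each demand point to its cheapest open site.
  A→#3 4, B→#3 5, C→#2 2, D→#2 4, E→#2 5, F→#3 4, G→#2 1, H→#3 3
  busing cost 28, fixed 12 → total 40.
Compare {#2}: busing cost 39 + fixed 7 = 46.
Compare {#3, #4}: busing cost 31 + fixed 17 = 48.
Compare {#1, #2, #3}: busing cost 24 + fixed 24 = 48.
All other subsets cost ≥ 46. Minimum total cost: 40.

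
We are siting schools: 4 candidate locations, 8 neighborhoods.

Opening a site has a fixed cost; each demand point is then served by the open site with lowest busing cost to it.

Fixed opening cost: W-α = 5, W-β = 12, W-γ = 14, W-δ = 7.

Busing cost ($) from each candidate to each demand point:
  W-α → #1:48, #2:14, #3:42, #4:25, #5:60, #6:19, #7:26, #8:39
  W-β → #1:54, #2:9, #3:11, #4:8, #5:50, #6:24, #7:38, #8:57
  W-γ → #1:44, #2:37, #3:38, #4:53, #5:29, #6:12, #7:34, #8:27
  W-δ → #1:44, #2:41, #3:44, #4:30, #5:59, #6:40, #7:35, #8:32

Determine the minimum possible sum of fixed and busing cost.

Open {W-α, W-β, W-γ}: assign each demand point to its cheapest open site.
  #1→W-γ 44, #2→W-β 9, #3→W-β 11, #4→W-β 8, #5→W-γ 29, #6→W-γ 12, #7→W-α 26, #8→W-γ 27
  busing cost 166, fixed 31 → total 197.
Compare {W-β, W-γ}: busing cost 174 + fixed 26 = 200.
Compare {W-α, W-β, W-γ, W-δ}: busing cost 166 + fixed 38 = 204.
Compare {W-β, W-γ, W-δ}: busing cost 174 + fixed 33 = 207.
All other subsets cost ≥ 200. Minimum total cost: 197.

197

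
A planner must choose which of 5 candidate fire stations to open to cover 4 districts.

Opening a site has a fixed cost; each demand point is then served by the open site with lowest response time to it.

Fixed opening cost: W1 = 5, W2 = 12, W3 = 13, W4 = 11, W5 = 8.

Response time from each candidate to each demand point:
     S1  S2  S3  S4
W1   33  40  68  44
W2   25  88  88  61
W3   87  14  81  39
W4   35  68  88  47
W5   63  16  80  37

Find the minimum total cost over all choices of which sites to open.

167

Open {W1, W5}: assign each demand point to its cheapest open site.
  S1→W1 33, S2→W5 16, S3→W1 68, S4→W5 37
  response time 154, fixed 13 → total 167.
Compare {W1, W2, W5}: response time 146 + fixed 25 = 171.
Compare {W1, W3}: response time 154 + fixed 18 = 172.
Compare {W1, W2, W3}: response time 146 + fixed 30 = 176.
All other subsets cost ≥ 171. Minimum total cost: 167.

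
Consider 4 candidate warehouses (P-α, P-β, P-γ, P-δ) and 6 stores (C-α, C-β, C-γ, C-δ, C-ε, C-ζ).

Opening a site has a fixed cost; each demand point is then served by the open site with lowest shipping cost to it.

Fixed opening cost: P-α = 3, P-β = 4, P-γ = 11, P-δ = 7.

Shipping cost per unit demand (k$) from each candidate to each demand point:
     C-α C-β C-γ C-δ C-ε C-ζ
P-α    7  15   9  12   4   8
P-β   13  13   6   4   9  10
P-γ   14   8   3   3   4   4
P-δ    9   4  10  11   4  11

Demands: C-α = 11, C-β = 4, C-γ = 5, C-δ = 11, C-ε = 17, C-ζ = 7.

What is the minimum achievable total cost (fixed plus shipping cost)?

258

Open {P-α, P-γ, P-δ}: assign each demand point to its cheapest open site.
  C-α→P-α 11×7=77, C-β→P-δ 4×4=16, C-γ→P-γ 5×3=15, C-δ→P-γ 11×3=33, C-ε→P-α 17×4=68, C-ζ→P-γ 7×4=28
  shipping cost 237, fixed 21 → total 258.
Compare {P-α, P-β, P-γ, P-δ}: shipping cost 237 + fixed 25 = 262.
Compare {P-α, P-γ}: shipping cost 253 + fixed 14 = 267.
Compare {P-α, P-β, P-γ}: shipping cost 253 + fixed 18 = 271.
All other subsets cost ≥ 262. Minimum total cost: 258.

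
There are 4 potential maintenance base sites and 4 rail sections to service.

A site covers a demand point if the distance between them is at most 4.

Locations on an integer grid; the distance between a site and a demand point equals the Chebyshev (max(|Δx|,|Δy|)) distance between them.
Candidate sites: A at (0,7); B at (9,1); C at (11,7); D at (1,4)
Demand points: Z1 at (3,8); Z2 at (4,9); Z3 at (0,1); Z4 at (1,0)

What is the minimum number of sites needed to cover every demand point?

2

Coverage sets (demand points within 4 of each site):
  A: {Z1, Z2}
  B: {}
  C: {}
  D: {Z1, Z3, Z4}
No single site covers all 4 demand points.
But {A, D} covers everything, so the minimum is 2.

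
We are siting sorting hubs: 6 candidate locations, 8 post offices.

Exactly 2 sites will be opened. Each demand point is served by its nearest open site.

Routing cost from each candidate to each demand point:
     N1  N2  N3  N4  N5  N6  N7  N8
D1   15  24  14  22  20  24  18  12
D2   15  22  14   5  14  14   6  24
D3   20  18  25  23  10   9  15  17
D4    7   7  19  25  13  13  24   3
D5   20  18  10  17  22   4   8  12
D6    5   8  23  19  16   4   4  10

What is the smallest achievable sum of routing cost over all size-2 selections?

64

Open {D2, D6}.
  N1→D6 5, N2→D6 8, N3→D2 14, N4→D2 5, N5→D2 14, N6→D6 4, N7→D6 4, N8→D6 10  ⇒ total 64.
Compare {D2, D4}: total 68.
Compare {D4, D5}: total 69.
No size-2 selection does better; minimum is 64.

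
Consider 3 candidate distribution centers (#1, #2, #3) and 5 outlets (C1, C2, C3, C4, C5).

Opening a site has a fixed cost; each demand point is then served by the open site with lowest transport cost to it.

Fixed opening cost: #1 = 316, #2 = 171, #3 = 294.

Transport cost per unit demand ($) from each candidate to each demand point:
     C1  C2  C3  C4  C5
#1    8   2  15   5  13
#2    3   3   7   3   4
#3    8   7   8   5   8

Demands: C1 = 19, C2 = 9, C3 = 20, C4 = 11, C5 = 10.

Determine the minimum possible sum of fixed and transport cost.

Open {#2}: assign each demand point to its cheapest open site.
  C1→#2 19×3=57, C2→#2 9×3=27, C3→#2 20×7=140, C4→#2 11×3=33, C5→#2 10×4=40
  transport cost 297, fixed 171 → total 468.
Compare {#2, #3}: transport cost 297 + fixed 465 = 762.
Compare {#1, #2}: transport cost 288 + fixed 487 = 775.
Compare {#3}: transport cost 510 + fixed 294 = 804.
All other subsets cost ≥ 762. Minimum total cost: 468.

468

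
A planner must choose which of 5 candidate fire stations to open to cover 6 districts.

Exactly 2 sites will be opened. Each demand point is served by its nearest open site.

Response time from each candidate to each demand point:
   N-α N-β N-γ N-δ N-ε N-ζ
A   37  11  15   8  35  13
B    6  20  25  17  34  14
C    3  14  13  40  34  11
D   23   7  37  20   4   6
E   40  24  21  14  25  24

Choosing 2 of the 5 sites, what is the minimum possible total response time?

53

Open {C, D}.
  N-α→C 3, N-β→D 7, N-γ→C 13, N-δ→D 20, N-ε→D 4, N-ζ→D 6  ⇒ total 53.
Compare {A, D}: total 63.
Compare {B, D}: total 65.
No size-2 selection does better; minimum is 53.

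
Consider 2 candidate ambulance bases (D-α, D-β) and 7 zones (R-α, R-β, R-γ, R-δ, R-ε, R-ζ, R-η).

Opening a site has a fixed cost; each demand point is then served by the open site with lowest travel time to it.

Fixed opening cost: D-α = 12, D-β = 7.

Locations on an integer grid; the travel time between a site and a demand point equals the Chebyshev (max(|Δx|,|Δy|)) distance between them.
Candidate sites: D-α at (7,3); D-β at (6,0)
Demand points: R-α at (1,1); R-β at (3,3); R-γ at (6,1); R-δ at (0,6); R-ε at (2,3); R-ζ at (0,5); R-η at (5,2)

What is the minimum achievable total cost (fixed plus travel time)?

Open {D-β}: assign each demand point to its cheapest open site.
  R-α→D-β 5, R-β→D-β 3, R-γ→D-β 1, R-δ→D-β 6, R-ε→D-β 4, R-ζ→D-β 6, R-η→D-β 2
  travel time 27, fixed 7 → total 34.
Compare {D-α}: travel time 33 + fixed 12 = 45.
Compare {D-α, D-β}: travel time 27 + fixed 19 = 46.

34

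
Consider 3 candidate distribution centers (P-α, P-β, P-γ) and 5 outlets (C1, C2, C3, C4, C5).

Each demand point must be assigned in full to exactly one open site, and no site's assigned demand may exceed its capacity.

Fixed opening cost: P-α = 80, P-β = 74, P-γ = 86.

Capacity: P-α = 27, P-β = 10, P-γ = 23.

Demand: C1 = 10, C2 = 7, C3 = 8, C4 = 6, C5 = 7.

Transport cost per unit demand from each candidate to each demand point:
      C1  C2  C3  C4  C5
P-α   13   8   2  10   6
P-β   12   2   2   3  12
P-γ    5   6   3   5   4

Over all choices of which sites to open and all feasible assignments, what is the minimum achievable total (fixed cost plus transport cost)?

346

Open {P-α, P-γ}; cheapest assignment that respects the capacities:
  P-α (cap 27, load 15): C3, C5 — cost 8×2 + 7×6 = 58
  P-γ (cap 23, load 23): C1, C2, C4 — cost 10×5 + 7×6 + 6×5 = 122
  Shipping 180, fixed 166 → total 346.
  Any other capacity-feasible assignment to {P-α, P-γ} ships for at least 180.
Compare {P-α, P-β, P-γ}: its best feasible assignment gives total 378.
Every other set of open sites that can feasibly serve all demand totals ≥ 378 even under its best assignment. Minimum: 346.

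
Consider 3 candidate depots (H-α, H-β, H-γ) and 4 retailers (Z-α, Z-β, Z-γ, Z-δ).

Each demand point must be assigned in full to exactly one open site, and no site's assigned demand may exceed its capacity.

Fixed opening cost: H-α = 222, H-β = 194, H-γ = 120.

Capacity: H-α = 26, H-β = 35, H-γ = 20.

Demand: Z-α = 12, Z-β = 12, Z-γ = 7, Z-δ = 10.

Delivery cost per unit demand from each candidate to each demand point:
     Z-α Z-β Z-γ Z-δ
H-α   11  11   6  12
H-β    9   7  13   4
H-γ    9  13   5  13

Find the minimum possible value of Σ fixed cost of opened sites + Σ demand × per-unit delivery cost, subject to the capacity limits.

581

Open {H-β, H-γ}; cheapest assignment that respects the capacities:
  H-β (cap 35, load 34): Z-α, Z-β, Z-δ — cost 12×9 + 12×7 + 10×4 = 232
  H-γ (cap 20, load 7): Z-γ — cost 7×5 = 35
  Shipping 267, fixed 314 → total 581.
  Any other capacity-feasible assignment to {H-β, H-γ} ships for at least 267.
Compare {H-α, H-β}: its best feasible assignment gives total 690.
Compare {H-α, H-γ}: its best feasible assignment gives total 737.
Every other set of open sites that can feasibly serve all demand totals ≥ 690 even under its best assignment. Minimum: 581.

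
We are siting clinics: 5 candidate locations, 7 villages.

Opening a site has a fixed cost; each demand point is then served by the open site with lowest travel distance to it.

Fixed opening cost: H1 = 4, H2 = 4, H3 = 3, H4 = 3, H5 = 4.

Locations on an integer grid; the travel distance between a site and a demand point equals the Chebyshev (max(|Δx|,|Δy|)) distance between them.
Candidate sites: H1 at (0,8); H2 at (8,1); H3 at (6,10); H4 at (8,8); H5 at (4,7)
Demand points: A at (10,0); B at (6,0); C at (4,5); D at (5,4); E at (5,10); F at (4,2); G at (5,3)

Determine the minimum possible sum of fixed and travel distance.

26

Open {H2, H3}: assign each demand point to its cheapest open site.
  A→H2 2, B→H2 2, C→H2 4, D→H2 3, E→H3 1, F→H2 4, G→H2 3
  travel distance 19, fixed 7 → total 26.
Compare {H2, H5}: travel distance 19 + fixed 8 = 27.
Compare {H2, H4}: travel distance 21 + fixed 7 = 28.
Compare {H2, H3, H5}: travel distance 17 + fixed 11 = 28.
All other subsets cost ≥ 27. Minimum total cost: 26.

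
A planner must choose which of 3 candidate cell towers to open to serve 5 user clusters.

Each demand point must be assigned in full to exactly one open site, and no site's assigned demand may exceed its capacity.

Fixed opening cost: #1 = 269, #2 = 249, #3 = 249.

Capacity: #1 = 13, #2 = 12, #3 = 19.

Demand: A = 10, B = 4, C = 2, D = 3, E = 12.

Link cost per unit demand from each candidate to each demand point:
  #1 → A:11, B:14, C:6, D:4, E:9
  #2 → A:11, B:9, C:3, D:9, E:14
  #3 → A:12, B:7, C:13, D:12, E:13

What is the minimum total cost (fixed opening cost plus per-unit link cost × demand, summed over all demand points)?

834

Open {#2, #3}; cheapest assignment that respects the capacities:
  #2 (cap 12, load 12): A, C — cost 10×11 + 2×3 = 116
  #3 (cap 19, load 19): B, D, E — cost 4×7 + 3×12 + 12×13 = 220
  Shipping 336, fixed 498 → total 834.
  Any other capacity-feasible assignment to {#2, #3} ships for at least 336.
Compare {#1, #3}: its best feasible assignment gives total 836.
Compare {#1, #2, #3}: its best feasible assignment gives total 1055.
Every other set of open sites that can feasibly serve all demand totals ≥ 836 even under its best assignment. Minimum: 834.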